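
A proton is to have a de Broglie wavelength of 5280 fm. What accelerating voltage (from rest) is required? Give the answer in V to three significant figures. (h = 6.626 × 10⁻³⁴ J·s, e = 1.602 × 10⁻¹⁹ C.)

V = 29.4 V

p = h/λ = 6.626 × 10⁻³⁴ / 5.280 × 10⁻¹² = 1.255 × 10⁻²² kg·m/s.
KE = p²/(2m) = 4.707 × 10⁻¹⁸ J.
V = KE/e = 4.707 × 10⁻¹⁸ / (1.602 × 10⁻¹⁹) = 29.4 V.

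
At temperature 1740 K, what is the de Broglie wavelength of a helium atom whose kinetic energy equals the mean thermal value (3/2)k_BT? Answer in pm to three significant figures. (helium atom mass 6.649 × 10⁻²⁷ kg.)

λ = 30.3 pm

KE = (3/2)k_BT = 1.5 × 1.381 × 10⁻²³ × 1740 = 3.604 × 10⁻²⁰ J.
p = √(2mKE) = √(2 × 6.649 × 10⁻²⁷ × 3.604 × 10⁻²⁰) = 2.189 × 10⁻²³ kg·m/s.
λ = h/p = 3.03 × 10⁻¹¹ m = 30.3 pm.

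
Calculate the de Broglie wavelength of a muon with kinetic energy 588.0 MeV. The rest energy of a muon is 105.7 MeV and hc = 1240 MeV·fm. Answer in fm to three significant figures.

Total energy E = KE + m₀c² = 588.0 + 105.7 = 693.7 MeV.
(pc)² = E² − (m₀c²)² = (693.7)² − (105.7)² = 4.700 × 10⁵ MeV², so pc = 685.6 MeV.
λ = hc/(pc) = 1240 MeV·fm / 685.6 MeV = 1.81 fm.

λ = 1.81 fm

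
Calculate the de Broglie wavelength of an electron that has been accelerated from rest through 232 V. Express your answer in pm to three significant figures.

λ = 80.5 pm

KE = eV = 1.602 × 10⁻¹⁹ × 232.0 = 3.717 × 10⁻¹⁷ J.
p = √(2mKE) = √(2 × 9.109 × 10⁻³¹ × 3.717 × 10⁻¹⁷) = 8.229 × 10⁻²⁴ kg·m/s.
λ = h/p = 6.626 × 10⁻³⁴ / 8.229 × 10⁻²⁴ = 8.05 × 10⁻¹¹ m = 80.5 pm.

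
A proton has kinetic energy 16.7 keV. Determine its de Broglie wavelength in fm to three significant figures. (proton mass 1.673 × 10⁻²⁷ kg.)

λ = 221 fm

KE = 16.7 keV = 2.675 × 10⁻¹⁵ J.
p = √(2mKE) = √(2 × 1.673 × 10⁻²⁷ × 2.675 × 10⁻¹⁵) = 2.992 × 10⁻²¹ kg·m/s.
λ = h/p = 6.626 × 10⁻³⁴ / 2.992 × 10⁻²¹ = 2.21 × 10⁻¹³ m = 221 fm.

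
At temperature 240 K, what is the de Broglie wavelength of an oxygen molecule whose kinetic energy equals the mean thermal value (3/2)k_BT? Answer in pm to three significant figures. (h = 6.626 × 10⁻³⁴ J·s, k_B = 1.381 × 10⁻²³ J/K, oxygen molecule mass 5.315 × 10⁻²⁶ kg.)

λ = 28.8 pm

KE = (3/2)k_BT = 1.5 × 1.381 × 10⁻²³ × 240 = 4.972 × 10⁻²¹ J.
p = √(2mKE) = √(2 × 5.315 × 10⁻²⁶ × 4.972 × 10⁻²¹) = 2.299 × 10⁻²³ kg·m/s.
λ = h/p = 2.88 × 10⁻¹¹ m = 28.8 pm.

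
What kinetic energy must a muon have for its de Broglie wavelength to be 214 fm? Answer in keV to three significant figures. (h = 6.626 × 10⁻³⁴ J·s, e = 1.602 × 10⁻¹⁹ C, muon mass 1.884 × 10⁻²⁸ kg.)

KE = 159 keV

p = h/λ = 6.626 × 10⁻³⁴ / 2.140 × 10⁻¹³ = 3.096 × 10⁻²¹ kg·m/s.
KE = p²/(2m) = (3.096 × 10⁻²¹)² / (2 × 1.884 × 10⁻²⁸) = 2.544 × 10⁻¹⁴ J = 159 keV.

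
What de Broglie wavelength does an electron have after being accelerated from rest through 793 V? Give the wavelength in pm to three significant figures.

λ = 43.6 pm

KE = eV = 1.602 × 10⁻¹⁹ × 793.0 = 1.270 × 10⁻¹⁶ J.
p = √(2mKE) = √(2 × 9.109 × 10⁻³¹ × 1.270 × 10⁻¹⁶) = 1.521 × 10⁻²³ kg·m/s.
λ = h/p = 6.626 × 10⁻³⁴ / 1.521 × 10⁻²³ = 4.36 × 10⁻¹¹ m = 43.6 pm.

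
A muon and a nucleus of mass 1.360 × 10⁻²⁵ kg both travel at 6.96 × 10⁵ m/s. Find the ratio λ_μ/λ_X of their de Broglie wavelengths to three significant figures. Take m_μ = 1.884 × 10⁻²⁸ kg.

At fixed v, p = mv so λ = h/(mv) ∝ 1/m.
λ_μ/λ_X = m_X/m_μ = 1.360 × 10⁻²⁵/1.884 × 10⁻²⁸ = 722.

λ_μ/λ_X = 722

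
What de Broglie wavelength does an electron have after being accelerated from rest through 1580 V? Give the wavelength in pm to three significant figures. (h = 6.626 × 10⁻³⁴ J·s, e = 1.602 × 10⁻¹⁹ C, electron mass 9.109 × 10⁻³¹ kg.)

λ = 30.9 pm

KE = eV = 1.602 × 10⁻¹⁹ × 1580 = 2.531 × 10⁻¹⁶ J.
p = √(2mKE) = √(2 × 9.109 × 10⁻³¹ × 2.531 × 10⁻¹⁶) = 2.147 × 10⁻²³ kg·m/s.
λ = h/p = 6.626 × 10⁻³⁴ / 2.147 × 10⁻²³ = 3.09 × 10⁻¹¹ m = 30.9 pm.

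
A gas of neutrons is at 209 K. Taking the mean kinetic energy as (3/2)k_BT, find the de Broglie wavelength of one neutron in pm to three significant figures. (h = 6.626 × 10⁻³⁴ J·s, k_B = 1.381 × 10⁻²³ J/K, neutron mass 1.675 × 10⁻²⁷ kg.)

KE = (3/2)k_BT = 1.5 × 1.381 × 10⁻²³ × 209 = 4.329 × 10⁻²¹ J.
p = √(2mKE) = √(2 × 1.675 × 10⁻²⁷ × 4.329 × 10⁻²¹) = 3.808 × 10⁻²⁴ kg·m/s.
λ = h/p = 1.74 × 10⁻¹⁰ m = 174 pm.

λ = 174 pm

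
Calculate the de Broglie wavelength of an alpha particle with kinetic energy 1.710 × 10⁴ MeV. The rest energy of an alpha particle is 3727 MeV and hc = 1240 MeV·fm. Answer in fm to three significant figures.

λ = 0.0605 fm

Total energy E = KE + m₀c² = 1.710 × 10⁴ + 3727 = 20827 MeV.
(pc)² = E² − (m₀c²)² = (20827)² − (3727)² = 4.199 × 10⁸ MeV², so pc = 2.049 × 10⁴ MeV.
λ = hc/(pc) = 1240 MeV·fm / 2.049 × 10⁴ MeV = 0.0605 fm.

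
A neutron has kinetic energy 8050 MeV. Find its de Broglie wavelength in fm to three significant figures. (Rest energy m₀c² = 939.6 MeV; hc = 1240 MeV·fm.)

λ = 0.139 fm

Total energy E = KE + m₀c² = 8050 + 939.6 = 8989.6 MeV.
(pc)² = E² − (m₀c²)² = (8989.6)² − (939.6)² = 7.993 × 10⁷ MeV², so pc = 8940 MeV.
λ = hc/(pc) = 1240 MeV·fm / 8940 MeV = 0.139 fm.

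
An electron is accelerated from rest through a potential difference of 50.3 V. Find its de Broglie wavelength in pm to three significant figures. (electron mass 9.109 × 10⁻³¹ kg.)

λ = 173 pm

KE = eV = 1.602 × 10⁻¹⁹ × 50.30 = 8.058 × 10⁻¹⁸ J.
p = √(2mKE) = √(2 × 9.109 × 10⁻³¹ × 8.058 × 10⁻¹⁸) = 3.831 × 10⁻²⁴ kg·m/s.
λ = h/p = 6.626 × 10⁻³⁴ / 3.831 × 10⁻²⁴ = 1.73 × 10⁻¹⁰ m = 173 pm.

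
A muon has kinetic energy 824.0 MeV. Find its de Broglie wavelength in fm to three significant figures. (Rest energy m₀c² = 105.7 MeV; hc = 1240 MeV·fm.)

Total energy E = KE + m₀c² = 824.0 + 105.7 = 929.7 MeV.
(pc)² = E² − (m₀c²)² = (929.7)² − (105.7)² = 8.532 × 10⁵ MeV², so pc = 923.7 MeV.
λ = hc/(pc) = 1240 MeV·fm / 923.7 MeV = 1.34 fm.

λ = 1.34 fm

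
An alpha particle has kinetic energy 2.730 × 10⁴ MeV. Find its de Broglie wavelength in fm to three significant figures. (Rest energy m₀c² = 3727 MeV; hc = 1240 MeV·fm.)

Total energy E = KE + m₀c² = 2.730 × 10⁴ + 3727 = 31027 MeV.
(pc)² = E² − (m₀c²)² = (31027)² − (3727)² = 9.488 × 10⁸ MeV², so pc = 3.080 × 10⁴ MeV.
λ = hc/(pc) = 1240 MeV·fm / 3.080 × 10⁴ MeV = 0.0403 fm.

λ = 0.0403 fm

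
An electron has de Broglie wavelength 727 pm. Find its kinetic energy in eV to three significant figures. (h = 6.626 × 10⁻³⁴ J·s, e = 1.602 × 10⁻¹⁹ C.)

KE = 2.85 eV

p = h/λ = 6.626 × 10⁻³⁴ / 7.270 × 10⁻¹⁰ = 9.114 × 10⁻²⁵ kg·m/s.
KE = p²/(2m) = (9.114 × 10⁻²⁵)² / (2 × 9.109 × 10⁻³¹) = 4.560 × 10⁻¹⁹ J = 2.85 eV.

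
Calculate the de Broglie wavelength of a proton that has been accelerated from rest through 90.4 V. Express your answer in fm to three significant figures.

λ = 3010 fm

KE = eV = 1.602 × 10⁻¹⁹ × 90.40 = 1.448 × 10⁻¹⁷ J.
p = √(2mKE) = √(2 × 1.673 × 10⁻²⁷ × 1.448 × 10⁻¹⁷) = 2.201 × 10⁻²² kg·m/s.
λ = h/p = 6.626 × 10⁻³⁴ / 2.201 × 10⁻²² = 3.01 × 10⁻¹² m = 3010 fm.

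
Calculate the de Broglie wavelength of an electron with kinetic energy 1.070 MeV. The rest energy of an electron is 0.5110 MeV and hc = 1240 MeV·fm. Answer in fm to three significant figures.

Total energy E = KE + m₀c² = 1.070 + 0.5110 = 1.5810 MeV.
(pc)² = E² − (m₀c²)² = (1.5810)² − (0.5110)² = 2.238 MeV², so pc = 1.496 MeV.
λ = hc/(pc) = 1240 MeV·fm / 1.496 MeV = 829 fm.

λ = 829 fm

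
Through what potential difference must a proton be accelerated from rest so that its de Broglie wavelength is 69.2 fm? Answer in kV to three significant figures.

V = 171 kV

p = h/λ = 6.626 × 10⁻³⁴ / 6.920 × 10⁻¹⁴ = 9.575 × 10⁻²¹ kg·m/s.
KE = p²/(2m) = 2.740 × 10⁻¹⁴ J.
V = KE/e = 2.740 × 10⁻¹⁴ / (1.602 × 10⁻¹⁹) = 171 kV.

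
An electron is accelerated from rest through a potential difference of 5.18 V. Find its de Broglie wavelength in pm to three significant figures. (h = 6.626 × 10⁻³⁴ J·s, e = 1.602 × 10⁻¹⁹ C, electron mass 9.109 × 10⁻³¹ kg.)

λ = 539 pm

KE = eV = 1.602 × 10⁻¹⁹ × 5.180 = 8.298 × 10⁻¹⁹ J.
p = √(2mKE) = √(2 × 9.109 × 10⁻³¹ × 8.298 × 10⁻¹⁹) = 1.230 × 10⁻²⁴ kg·m/s.
λ = h/p = 6.626 × 10⁻³⁴ / 1.230 × 10⁻²⁴ = 5.39 × 10⁻¹⁰ m = 539 pm.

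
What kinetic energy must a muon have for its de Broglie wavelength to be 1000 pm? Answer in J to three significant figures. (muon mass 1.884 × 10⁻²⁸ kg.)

KE = 1.17 × 10⁻²¹ J

p = h/λ = 6.626 × 10⁻³⁴ / 1.000 × 10⁻⁹ = 6.626 × 10⁻²⁵ kg·m/s.
KE = p²/(2m) = (6.626 × 10⁻²⁵)² / (2 × 1.884 × 10⁻²⁸) = 1.165 × 10⁻²¹ J = 1.17 × 10⁻²¹ J.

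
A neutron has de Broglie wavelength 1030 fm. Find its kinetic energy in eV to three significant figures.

KE = 771 eV

p = h/λ = 6.626 × 10⁻³⁴ / 1.030 × 10⁻¹² = 6.433 × 10⁻²² kg·m/s.
KE = p²/(2m) = (6.433 × 10⁻²²)² / (2 × 1.675 × 10⁻²⁷) = 1.235 × 10⁻¹⁶ J = 771 eV.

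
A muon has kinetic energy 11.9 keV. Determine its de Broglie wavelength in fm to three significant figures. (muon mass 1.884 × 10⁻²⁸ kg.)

KE = 11.9 keV = 1.906 × 10⁻¹⁵ J.
p = √(2mKE) = √(2 × 1.884 × 10⁻²⁸ × 1.906 × 10⁻¹⁵) = 8.475 × 10⁻²² kg·m/s.
λ = h/p = 6.626 × 10⁻³⁴ / 8.475 × 10⁻²² = 7.82 × 10⁻¹³ m = 782 fm.

λ = 782 fm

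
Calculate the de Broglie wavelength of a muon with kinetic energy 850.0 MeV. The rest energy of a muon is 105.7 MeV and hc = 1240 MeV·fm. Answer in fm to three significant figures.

λ = 1.31 fm

Total energy E = KE + m₀c² = 850.0 + 105.7 = 955.7 MeV.
(pc)² = E² − (m₀c²)² = (955.7)² − (105.7)² = 9.022 × 10⁵ MeV², so pc = 949.8 MeV.
λ = hc/(pc) = 1240 MeV·fm / 949.8 MeV = 1.31 fm.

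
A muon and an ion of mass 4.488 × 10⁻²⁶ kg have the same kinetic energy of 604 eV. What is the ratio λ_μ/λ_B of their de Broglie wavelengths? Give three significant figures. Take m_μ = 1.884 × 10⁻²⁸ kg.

At fixed KE, p = √(2mKE) so λ = h/p ∝ 1/√m.
λ_μ/λ_B = √(m_B/m_μ) = √(4.488 × 10⁻²⁶/1.884 × 10⁻²⁸) = √(238.2) = 15.4.

λ_μ/λ_B = 15.4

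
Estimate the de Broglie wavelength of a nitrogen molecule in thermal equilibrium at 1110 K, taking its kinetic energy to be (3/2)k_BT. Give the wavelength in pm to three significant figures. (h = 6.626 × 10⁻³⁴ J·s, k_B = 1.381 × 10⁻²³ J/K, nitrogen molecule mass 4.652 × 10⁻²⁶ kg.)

KE = (3/2)k_BT = 1.5 × 1.381 × 10⁻²³ × 1110 = 2.299 × 10⁻²⁰ J.
p = √(2mKE) = √(2 × 4.652 × 10⁻²⁶ × 2.299 × 10⁻²⁰) = 4.625 × 10⁻²³ kg·m/s.
λ = h/p = 1.43 × 10⁻¹¹ m = 14.3 pm.

λ = 14.3 pm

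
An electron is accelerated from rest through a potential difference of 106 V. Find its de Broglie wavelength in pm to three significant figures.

KE = eV = 1.602 × 10⁻¹⁹ × 106.0 = 1.698 × 10⁻¹⁷ J.
p = √(2mKE) = √(2 × 9.109 × 10⁻³¹ × 1.698 × 10⁻¹⁷) = 5.562 × 10⁻²⁴ kg·m/s.
λ = h/p = 6.626 × 10⁻³⁴ / 5.562 × 10⁻²⁴ = 1.19 × 10⁻¹⁰ m = 119 pm.

λ = 119 pm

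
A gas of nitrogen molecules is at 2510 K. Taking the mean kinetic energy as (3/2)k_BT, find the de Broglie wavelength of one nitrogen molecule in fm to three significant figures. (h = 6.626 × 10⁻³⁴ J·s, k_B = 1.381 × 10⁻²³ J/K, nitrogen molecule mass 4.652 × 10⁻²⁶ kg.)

λ = 9530 fm

KE = (3/2)k_BT = 1.5 × 1.381 × 10⁻²³ × 2510 = 5.199 × 10⁻²⁰ J.
p = √(2mKE) = √(2 × 4.652 × 10⁻²⁶ × 5.199 × 10⁻²⁰) = 6.955 × 10⁻²³ kg·m/s.
λ = h/p = 9.53 × 10⁻¹² m = 9530 fm.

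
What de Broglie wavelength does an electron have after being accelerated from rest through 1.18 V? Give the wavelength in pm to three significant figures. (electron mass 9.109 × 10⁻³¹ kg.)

KE = eV = 1.602 × 10⁻¹⁹ × 1.180 = 1.890 × 10⁻¹⁹ J.
p = √(2mKE) = √(2 × 9.109 × 10⁻³¹ × 1.890 × 10⁻¹⁹) = 5.868 × 10⁻²⁵ kg·m/s.
λ = h/p = 6.626 × 10⁻³⁴ / 5.868 × 10⁻²⁵ = 1.13 × 10⁻⁹ m = 1130 pm.

λ = 1130 pm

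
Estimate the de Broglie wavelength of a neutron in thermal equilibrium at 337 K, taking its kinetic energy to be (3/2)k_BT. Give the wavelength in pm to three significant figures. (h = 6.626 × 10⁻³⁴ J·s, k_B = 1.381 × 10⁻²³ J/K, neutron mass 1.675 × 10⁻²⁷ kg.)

KE = (3/2)k_BT = 1.5 × 1.381 × 10⁻²³ × 337 = 6.981 × 10⁻²¹ J.
p = √(2mKE) = √(2 × 1.675 × 10⁻²⁷ × 6.981 × 10⁻²¹) = 4.836 × 10⁻²⁴ kg·m/s.
λ = h/p = 1.37 × 10⁻¹⁰ m = 137 pm.

λ = 137 pm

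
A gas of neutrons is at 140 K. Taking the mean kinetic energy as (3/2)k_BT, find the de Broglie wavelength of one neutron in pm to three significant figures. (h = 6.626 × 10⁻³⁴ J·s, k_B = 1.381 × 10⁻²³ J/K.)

KE = (3/2)k_BT = 1.5 × 1.381 × 10⁻²³ × 140 = 2.900 × 10⁻²¹ J.
p = √(2mKE) = √(2 × 1.675 × 10⁻²⁷ × 2.900 × 10⁻²¹) = 3.117 × 10⁻²⁴ kg·m/s.
λ = h/p = 2.13 × 10⁻¹⁰ m = 213 pm.

λ = 213 pm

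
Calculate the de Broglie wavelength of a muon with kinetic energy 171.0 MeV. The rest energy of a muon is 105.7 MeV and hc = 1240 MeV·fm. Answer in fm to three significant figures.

Total energy E = KE + m₀c² = 171.0 + 105.7 = 276.7 MeV.
(pc)² = E² − (m₀c²)² = (276.7)² − (105.7)² = 6.539 × 10⁴ MeV², so pc = 255.7 MeV.
λ = hc/(pc) = 1240 MeV·fm / 255.7 MeV = 4.85 fm.

λ = 4.85 fm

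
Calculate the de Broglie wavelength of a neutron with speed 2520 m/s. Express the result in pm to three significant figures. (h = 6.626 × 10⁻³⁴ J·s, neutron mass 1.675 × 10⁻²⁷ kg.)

λ = 157 pm

p = mv = 1.675 × 10⁻²⁷ × 2520 = 4.221 × 10⁻²⁴ kg·m/s.
λ = h/p = 6.626 × 10⁻³⁴ / 4.221 × 10⁻²⁴ = 1.57 × 10⁻¹⁰ m = 157 pm.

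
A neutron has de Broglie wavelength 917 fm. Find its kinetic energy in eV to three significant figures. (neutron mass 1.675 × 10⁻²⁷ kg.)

p = h/λ = 6.626 × 10⁻³⁴ / 9.170 × 10⁻¹³ = 7.226 × 10⁻²² kg·m/s.
KE = p²/(2m) = (7.226 × 10⁻²²)² / (2 × 1.675 × 10⁻²⁷) = 1.559 × 10⁻¹⁶ J = 973 eV.

KE = 973 eV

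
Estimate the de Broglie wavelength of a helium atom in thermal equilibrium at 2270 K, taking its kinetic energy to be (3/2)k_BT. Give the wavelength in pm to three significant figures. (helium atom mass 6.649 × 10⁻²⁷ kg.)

λ = 26.5 pm

KE = (3/2)k_BT = 1.5 × 1.381 × 10⁻²³ × 2270 = 4.702 × 10⁻²⁰ J.
p = √(2mKE) = √(2 × 6.649 × 10⁻²⁷ × 4.702 × 10⁻²⁰) = 2.501 × 10⁻²³ kg·m/s.
λ = h/p = 2.65 × 10⁻¹¹ m = 26.5 pm.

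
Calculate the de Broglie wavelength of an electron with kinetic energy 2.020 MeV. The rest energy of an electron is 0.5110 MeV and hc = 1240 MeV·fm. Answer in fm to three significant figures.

λ = 500 fm

Total energy E = KE + m₀c² = 2.020 + 0.5110 = 2.5310 MeV.
(pc)² = E² − (m₀c²)² = (2.5310)² − (0.5110)² = 6.145 MeV², so pc = 2.479 MeV.
λ = hc/(pc) = 1240 MeV·fm / 2.479 MeV = 500 fm.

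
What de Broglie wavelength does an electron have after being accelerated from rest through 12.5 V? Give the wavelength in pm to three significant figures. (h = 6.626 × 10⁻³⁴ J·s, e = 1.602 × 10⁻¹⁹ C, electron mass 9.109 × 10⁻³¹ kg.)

KE = eV = 1.602 × 10⁻¹⁹ × 12.50 = 2.003 × 10⁻¹⁸ J.
p = √(2mKE) = √(2 × 9.109 × 10⁻³¹ × 2.003 × 10⁻¹⁸) = 1.910 × 10⁻²⁴ kg·m/s.
λ = h/p = 6.626 × 10⁻³⁴ / 1.910 × 10⁻²⁴ = 3.47 × 10⁻¹⁰ m = 347 pm.

λ = 347 pm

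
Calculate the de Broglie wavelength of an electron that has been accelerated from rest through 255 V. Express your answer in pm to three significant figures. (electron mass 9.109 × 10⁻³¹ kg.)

KE = eV = 1.602 × 10⁻¹⁹ × 255.0 = 4.085 × 10⁻¹⁷ J.
p = √(2mKE) = √(2 × 9.109 × 10⁻³¹ × 4.085 × 10⁻¹⁷) = 8.627 × 10⁻²⁴ kg·m/s.
λ = h/p = 6.626 × 10⁻³⁴ / 8.627 × 10⁻²⁴ = 7.68 × 10⁻¹¹ m = 76.8 pm.

λ = 76.8 pm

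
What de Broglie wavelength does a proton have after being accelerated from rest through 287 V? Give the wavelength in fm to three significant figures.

λ = 1690 fm

KE = eV = 1.602 × 10⁻¹⁹ × 287.0 = 4.598 × 10⁻¹⁷ J.
p = √(2mKE) = √(2 × 1.673 × 10⁻²⁷ × 4.598 × 10⁻¹⁷) = 3.922 × 10⁻²² kg·m/s.
λ = h/p = 6.626 × 10⁻³⁴ / 3.922 × 10⁻²² = 1.69 × 10⁻¹² m = 1690 fm.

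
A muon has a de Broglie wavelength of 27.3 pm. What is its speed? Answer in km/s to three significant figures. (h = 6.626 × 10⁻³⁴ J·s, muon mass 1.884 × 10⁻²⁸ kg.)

v = 129 km/s

p = h/λ = 6.626 × 10⁻³⁴ / 2.730 × 10⁻¹¹ = 2.427 × 10⁻²³ kg·m/s.
v = p/m = 2.427 × 10⁻²³ / 1.884 × 10⁻²⁸ = 1.29 × 10⁵ m/s = 129 km/s.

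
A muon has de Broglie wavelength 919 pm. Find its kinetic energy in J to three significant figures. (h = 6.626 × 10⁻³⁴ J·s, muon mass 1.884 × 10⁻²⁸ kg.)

KE = 1.38 × 10⁻²¹ J

p = h/λ = 6.626 × 10⁻³⁴ / 9.190 × 10⁻¹⁰ = 7.210 × 10⁻²⁵ kg·m/s.
KE = p²/(2m) = (7.210 × 10⁻²⁵)² / (2 × 1.884 × 10⁻²⁸) = 1.380 × 10⁻²¹ J = 1.38 × 10⁻²¹ J.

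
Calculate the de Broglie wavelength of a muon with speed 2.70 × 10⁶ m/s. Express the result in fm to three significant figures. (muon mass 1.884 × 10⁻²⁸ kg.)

λ = 1300 fm

p = mv = 1.884 × 10⁻²⁸ × 2.70 × 10⁶ = 5.087 × 10⁻²² kg·m/s.
λ = h/p = 6.626 × 10⁻³⁴ / 5.087 × 10⁻²² = 1.30 × 10⁻¹² m = 1300 fm.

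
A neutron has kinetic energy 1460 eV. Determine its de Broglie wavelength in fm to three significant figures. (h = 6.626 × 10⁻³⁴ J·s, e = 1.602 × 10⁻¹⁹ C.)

λ = 749 fm

KE = 1460 eV = 2.339 × 10⁻¹⁶ J.
p = √(2mKE) = √(2 × 1.675 × 10⁻²⁷ × 2.339 × 10⁻¹⁶) = 8.852 × 10⁻²² kg·m/s.
λ = h/p = 6.626 × 10⁻³⁴ / 8.852 × 10⁻²² = 7.49 × 10⁻¹³ m = 749 fm.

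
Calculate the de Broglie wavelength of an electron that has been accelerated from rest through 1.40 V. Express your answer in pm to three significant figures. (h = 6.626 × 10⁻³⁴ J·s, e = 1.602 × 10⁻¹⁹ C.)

λ = 1040 pm

KE = eV = 1.602 × 10⁻¹⁹ × 1.400 = 2.243 × 10⁻¹⁹ J.
p = √(2mKE) = √(2 × 9.109 × 10⁻³¹ × 2.243 × 10⁻¹⁹) = 6.392 × 10⁻²⁵ kg·m/s.
λ = h/p = 6.626 × 10⁻³⁴ / 6.392 × 10⁻²⁵ = 1.04 × 10⁻⁹ m = 1040 pm.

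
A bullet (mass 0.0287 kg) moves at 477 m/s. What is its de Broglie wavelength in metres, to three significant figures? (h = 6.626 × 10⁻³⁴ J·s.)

λ = 4.84 × 10⁻³⁵ m

p = mv = 0.0287 × 477 = 1.369 × 10¹ kg·m/s.
λ = h/p = 6.626 × 10⁻³⁴ / 1.369 × 10¹ = 4.84 × 10⁻³⁵ m.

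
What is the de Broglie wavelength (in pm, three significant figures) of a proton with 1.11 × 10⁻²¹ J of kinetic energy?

p = √(2mKE) = √(2 × 1.673 × 10⁻²⁷ × 1.110 × 10⁻²¹) = 1.927 × 10⁻²⁴ kg·m/s.
λ = h/p = 6.626 × 10⁻³⁴ / 1.927 × 10⁻²⁴ = 3.44 × 10⁻¹⁰ m = 344 pm.

λ = 344 pm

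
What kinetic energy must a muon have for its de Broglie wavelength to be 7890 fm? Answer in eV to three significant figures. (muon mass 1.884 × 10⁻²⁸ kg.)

KE = 117 eV

p = h/λ = 6.626 × 10⁻³⁴ / 7.890 × 10⁻¹² = 8.398 × 10⁻²³ kg·m/s.
KE = p²/(2m) = (8.398 × 10⁻²³)² / (2 × 1.884 × 10⁻²⁸) = 1.872 × 10⁻¹⁷ J = 117 eV.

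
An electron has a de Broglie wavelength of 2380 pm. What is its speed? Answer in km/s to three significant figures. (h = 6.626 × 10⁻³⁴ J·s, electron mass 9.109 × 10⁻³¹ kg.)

v = 306 km/s

p = h/λ = 6.626 × 10⁻³⁴ / 2.380 × 10⁻⁹ = 2.784 × 10⁻²⁵ kg·m/s.
v = p/m = 2.784 × 10⁻²⁵ / 9.109 × 10⁻³¹ = 3.06 × 10⁵ m/s = 306 km/s.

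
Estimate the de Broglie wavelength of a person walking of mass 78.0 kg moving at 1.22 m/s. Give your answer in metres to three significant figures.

λ = 6.96 × 10⁻³⁶ m

p = mv = 78.0 × 1.22 = 9.516 × 10¹ kg·m/s.
λ = h/p = 6.626 × 10⁻³⁴ / 9.516 × 10¹ = 6.96 × 10⁻³⁶ m.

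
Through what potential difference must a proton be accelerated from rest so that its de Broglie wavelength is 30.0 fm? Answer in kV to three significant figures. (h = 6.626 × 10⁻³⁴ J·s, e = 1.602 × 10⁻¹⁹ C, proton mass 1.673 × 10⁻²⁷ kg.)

V = 910 kV

p = h/λ = 6.626 × 10⁻³⁴ / 3.000 × 10⁻¹⁴ = 2.209 × 10⁻²⁰ kg·m/s.
KE = p²/(2m) = 1.458 × 10⁻¹³ J.
V = KE/e = 1.458 × 10⁻¹³ / (1.602 × 10⁻¹⁹) = 910 kV.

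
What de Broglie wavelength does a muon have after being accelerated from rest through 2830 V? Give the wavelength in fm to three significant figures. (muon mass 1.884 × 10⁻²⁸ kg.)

KE = eV = 1.602 × 10⁻¹⁹ × 2830 = 4.534 × 10⁻¹⁶ J.
p = √(2mKE) = √(2 × 1.884 × 10⁻²⁸ × 4.534 × 10⁻¹⁶) = 4.133 × 10⁻²² kg·m/s.
λ = h/p = 6.626 × 10⁻³⁴ / 4.133 × 10⁻²² = 1.60 × 10⁻¹² m = 1600 fm.

λ = 1600 fm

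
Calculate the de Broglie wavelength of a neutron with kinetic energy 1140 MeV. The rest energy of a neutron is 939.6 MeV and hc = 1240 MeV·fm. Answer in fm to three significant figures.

λ = 0.668 fm

Total energy E = KE + m₀c² = 1140 + 939.6 = 2079.6 MeV.
(pc)² = E² − (m₀c²)² = (2079.6)² − (939.6)² = 3.442 × 10⁶ MeV², so pc = 1855 MeV.
λ = hc/(pc) = 1240 MeV·fm / 1855 MeV = 0.668 fm.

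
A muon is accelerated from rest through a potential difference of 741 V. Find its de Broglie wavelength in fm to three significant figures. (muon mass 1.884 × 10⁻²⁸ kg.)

λ = 3130 fm

KE = eV = 1.602 × 10⁻¹⁹ × 741.0 = 1.187 × 10⁻¹⁶ J.
p = √(2mKE) = √(2 × 1.884 × 10⁻²⁸ × 1.187 × 10⁻¹⁶) = 2.115 × 10⁻²² kg·m/s.
λ = h/p = 6.626 × 10⁻³⁴ / 2.115 × 10⁻²² = 3.13 × 10⁻¹² m = 3130 fm.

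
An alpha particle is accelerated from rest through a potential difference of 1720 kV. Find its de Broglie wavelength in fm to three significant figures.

λ = 7.74 fm

KE = 2eV = 2 × 1.602 × 10⁻¹⁹ × 1.720 × 10⁶ = 5.511 × 10⁻¹³ J.
p = √(2mKE) = √(2 × 6.645 × 10⁻²⁷ × 5.511 × 10⁻¹³) = 8.558 × 10⁻²⁰ kg·m/s.
λ = h/p = 6.626 × 10⁻³⁴ / 8.558 × 10⁻²⁰ = 7.74 × 10⁻¹⁵ m = 7.74 fm.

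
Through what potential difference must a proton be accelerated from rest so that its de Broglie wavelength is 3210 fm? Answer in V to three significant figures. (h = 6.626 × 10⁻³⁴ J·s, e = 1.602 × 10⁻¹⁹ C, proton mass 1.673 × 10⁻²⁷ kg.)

p = h/λ = 6.626 × 10⁻³⁴ / 3.210 × 10⁻¹² = 2.064 × 10⁻²² kg·m/s.
KE = p²/(2m) = 1.273 × 10⁻¹⁷ J.
V = KE/e = 1.273 × 10⁻¹⁷ / (1.602 × 10⁻¹⁹) = 79.5 V.

V = 79.5 V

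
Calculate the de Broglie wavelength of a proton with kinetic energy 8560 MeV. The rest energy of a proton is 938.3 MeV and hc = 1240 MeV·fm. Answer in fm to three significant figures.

λ = 0.131 fm

Total energy E = KE + m₀c² = 8560 + 938.3 = 9498.3 MeV.
(pc)² = E² − (m₀c²)² = (9498.3)² − (938.3)² = 8.934 × 10⁷ MeV², so pc = 9452 MeV.
λ = hc/(pc) = 1240 MeV·fm / 9452 MeV = 0.131 fm.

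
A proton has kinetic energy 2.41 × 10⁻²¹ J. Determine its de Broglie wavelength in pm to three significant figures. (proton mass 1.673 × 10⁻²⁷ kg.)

λ = 233 pm

p = √(2mKE) = √(2 × 1.673 × 10⁻²⁷ × 2.410 × 10⁻²¹) = 2.840 × 10⁻²⁴ kg·m/s.
λ = h/p = 6.626 × 10⁻³⁴ / 2.840 × 10⁻²⁴ = 2.33 × 10⁻¹⁰ m = 233 pm.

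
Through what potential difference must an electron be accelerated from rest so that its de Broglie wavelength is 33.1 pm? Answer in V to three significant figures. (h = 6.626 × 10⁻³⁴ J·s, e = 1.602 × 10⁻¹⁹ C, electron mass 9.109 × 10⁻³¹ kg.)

p = h/λ = 6.626 × 10⁻³⁴ / 3.310 × 10⁻¹¹ = 2.002 × 10⁻²³ kg·m/s.
KE = p²/(2m) = 2.200 × 10⁻¹⁶ J.
V = KE/e = 2.200 × 10⁻¹⁶ / (1.602 × 10⁻¹⁹) = 1370 V.

V = 1370 V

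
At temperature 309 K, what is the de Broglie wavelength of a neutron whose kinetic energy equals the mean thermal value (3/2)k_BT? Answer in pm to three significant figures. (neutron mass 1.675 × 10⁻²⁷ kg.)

KE = (3/2)k_BT = 1.5 × 1.381 × 10⁻²³ × 309 = 6.401 × 10⁻²¹ J.
p = √(2mKE) = √(2 × 1.675 × 10⁻²⁷ × 6.401 × 10⁻²¹) = 4.631 × 10⁻²⁴ kg·m/s.
λ = h/p = 1.43 × 10⁻¹⁰ m = 143 pm.

λ = 143 pm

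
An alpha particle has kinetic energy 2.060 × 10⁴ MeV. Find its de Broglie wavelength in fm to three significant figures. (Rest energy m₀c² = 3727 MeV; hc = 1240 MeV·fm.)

λ = 0.0516 fm

Total energy E = KE + m₀c² = 2.060 × 10⁴ + 3727 = 24327 MeV.
(pc)² = E² − (m₀c²)² = (24327)² − (3727)² = 5.779 × 10⁸ MeV², so pc = 2.404 × 10⁴ MeV.
λ = hc/(pc) = 1240 MeV·fm / 2.404 × 10⁴ MeV = 0.0516 fm.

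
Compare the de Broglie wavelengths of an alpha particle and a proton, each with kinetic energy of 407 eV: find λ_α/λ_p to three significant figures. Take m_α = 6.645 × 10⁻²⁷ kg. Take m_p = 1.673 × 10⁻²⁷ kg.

At fixed KE, p = √(2mKE) so λ = h/p ∝ 1/√m.
λ_α/λ_p = √(m_p/m_α) = √(1.673 × 10⁻²⁷/6.645 × 10⁻²⁷) = √(0.2518) = 0.502.

λ_α/λ_p = 0.502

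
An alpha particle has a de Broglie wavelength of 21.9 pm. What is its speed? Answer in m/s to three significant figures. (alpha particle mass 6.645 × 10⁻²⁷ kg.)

p = h/λ = 6.626 × 10⁻³⁴ / 2.190 × 10⁻¹¹ = 3.026 × 10⁻²³ kg·m/s.
v = p/m = 3.026 × 10⁻²³ / 6.645 × 10⁻²⁷ = 4.55 × 10³ m/s = 4550 m/s.

v = 4550 m/s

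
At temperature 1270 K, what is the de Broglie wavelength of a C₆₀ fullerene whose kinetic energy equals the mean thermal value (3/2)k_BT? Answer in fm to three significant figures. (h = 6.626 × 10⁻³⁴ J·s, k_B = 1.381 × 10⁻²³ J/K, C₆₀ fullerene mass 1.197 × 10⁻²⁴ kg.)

λ = 2640 fm

KE = (3/2)k_BT = 1.5 × 1.381 × 10⁻²³ × 1270 = 2.631 × 10⁻²⁰ J.
p = √(2mKE) = √(2 × 1.197 × 10⁻²⁴ × 2.631 × 10⁻²⁰) = 2.510 × 10⁻²² kg·m/s.
λ = h/p = 2.64 × 10⁻¹² m = 2640 fm.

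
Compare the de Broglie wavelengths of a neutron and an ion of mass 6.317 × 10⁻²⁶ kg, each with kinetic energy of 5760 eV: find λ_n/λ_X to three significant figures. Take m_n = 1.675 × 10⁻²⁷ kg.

λ_n/λ_X = 6.14

At fixed KE, p = √(2mKE) so λ = h/p ∝ 1/√m.
λ_n/λ_X = √(m_X/m_n) = √(6.317 × 10⁻²⁶/1.675 × 10⁻²⁷) = √(37.71) = 6.14.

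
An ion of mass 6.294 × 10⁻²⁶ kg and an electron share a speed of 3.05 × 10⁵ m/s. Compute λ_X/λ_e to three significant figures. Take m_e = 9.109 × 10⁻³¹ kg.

λ_X/λ_e = 1.45 × 10⁻⁵

At fixed v, p = mv so λ = h/(mv) ∝ 1/m.
λ_X/λ_e = m_e/m_X = 9.109 × 10⁻³¹/6.294 × 10⁻²⁶ = 1.45 × 10⁻⁵.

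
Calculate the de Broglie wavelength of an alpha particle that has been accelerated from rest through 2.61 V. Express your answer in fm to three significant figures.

KE = 2eV = 2 × 1.602 × 10⁻¹⁹ × 2.610 = 8.362 × 10⁻¹⁹ J.
p = √(2mKE) = √(2 × 6.645 × 10⁻²⁷ × 8.362 × 10⁻¹⁹) = 1.054 × 10⁻²² kg·m/s.
λ = h/p = 6.626 × 10⁻³⁴ / 1.054 × 10⁻²² = 6.29 × 10⁻¹² m = 6290 fm.

λ = 6290 fm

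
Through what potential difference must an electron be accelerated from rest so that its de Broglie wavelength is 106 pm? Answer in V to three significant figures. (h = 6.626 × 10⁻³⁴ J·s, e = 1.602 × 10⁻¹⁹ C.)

p = h/λ = 6.626 × 10⁻³⁴ / 1.060 × 10⁻¹⁰ = 6.251 × 10⁻²⁴ kg·m/s.
KE = p²/(2m) = 2.145 × 10⁻¹⁷ J.
V = KE/e = 2.145 × 10⁻¹⁷ / (1.602 × 10⁻¹⁹) = 134 V.

V = 134 V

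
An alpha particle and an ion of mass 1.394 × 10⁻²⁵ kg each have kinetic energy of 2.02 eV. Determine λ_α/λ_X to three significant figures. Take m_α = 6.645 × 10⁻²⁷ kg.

At fixed KE, p = √(2mKE) so λ = h/p ∝ 1/√m.
λ_α/λ_X = √(m_X/m_α) = √(1.394 × 10⁻²⁵/6.645 × 10⁻²⁷) = √(20.98) = 4.58.

λ_α/λ_X = 4.58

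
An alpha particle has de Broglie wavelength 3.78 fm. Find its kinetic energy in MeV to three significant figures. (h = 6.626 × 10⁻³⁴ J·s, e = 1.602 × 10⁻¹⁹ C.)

p = h/λ = 6.626 × 10⁻³⁴ / 3.780 × 10⁻¹⁵ = 1.753 × 10⁻¹⁹ kg·m/s.
KE = p²/(2m) = (1.753 × 10⁻¹⁹)² / (2 × 6.645 × 10⁻²⁷) = 2.312 × 10⁻¹² J = 14.4 MeV.

KE = 14.4 MeV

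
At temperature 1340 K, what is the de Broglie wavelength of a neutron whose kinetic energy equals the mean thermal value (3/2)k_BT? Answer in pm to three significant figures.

λ = 68.7 pm

KE = (3/2)k_BT = 1.5 × 1.381 × 10⁻²³ × 1340 = 2.776 × 10⁻²⁰ J.
p = √(2mKE) = √(2 × 1.675 × 10⁻²⁷ × 2.776 × 10⁻²⁰) = 9.643 × 10⁻²⁴ kg·m/s.
λ = h/p = 6.87 × 10⁻¹¹ m = 68.7 pm.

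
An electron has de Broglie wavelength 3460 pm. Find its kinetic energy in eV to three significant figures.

p = h/λ = 6.626 × 10⁻³⁴ / 3.460 × 10⁻⁹ = 1.915 × 10⁻²⁵ kg·m/s.
KE = p²/(2m) = (1.915 × 10⁻²⁵)² / (2 × 9.109 × 10⁻³¹) = 2.013 × 10⁻²⁰ J = 0.126 eV.

KE = 0.126 eV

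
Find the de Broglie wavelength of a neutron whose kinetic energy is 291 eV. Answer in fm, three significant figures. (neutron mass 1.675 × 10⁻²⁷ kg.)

λ = 1680 fm

KE = 291 eV = 4.662 × 10⁻¹⁷ J.
p = √(2mKE) = √(2 × 1.675 × 10⁻²⁷ × 4.662 × 10⁻¹⁷) = 3.952 × 10⁻²² kg·m/s.
λ = h/p = 6.626 × 10⁻³⁴ / 3.952 × 10⁻²² = 1.68 × 10⁻¹² m = 1680 fm.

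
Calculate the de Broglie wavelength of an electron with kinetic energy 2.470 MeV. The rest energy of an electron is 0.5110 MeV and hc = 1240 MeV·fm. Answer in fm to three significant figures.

Total energy E = KE + m₀c² = 2.470 + 0.5110 = 2.9810 MeV.
(pc)² = E² − (m₀c²)² = (2.9810)² − (0.5110)² = 8.625 MeV², so pc = 2.937 MeV.
λ = hc/(pc) = 1240 MeV·fm / 2.937 MeV = 422 fm.

λ = 422 fm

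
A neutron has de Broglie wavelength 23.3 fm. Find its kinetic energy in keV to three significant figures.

p = h/λ = 6.626 × 10⁻³⁴ / 2.330 × 10⁻¹⁴ = 2.844 × 10⁻²⁰ kg·m/s.
KE = p²/(2m) = (2.844 × 10⁻²⁰)² / (2 × 1.675 × 10⁻²⁷) = 2.414 × 10⁻¹³ J = 1510 keV.

KE = 1510 keV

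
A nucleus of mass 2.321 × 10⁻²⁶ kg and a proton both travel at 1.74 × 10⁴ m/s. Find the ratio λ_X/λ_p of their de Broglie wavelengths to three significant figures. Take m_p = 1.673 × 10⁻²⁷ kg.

At fixed v, p = mv so λ = h/(mv) ∝ 1/m.
λ_X/λ_p = m_p/m_X = 1.673 × 10⁻²⁷/2.321 × 10⁻²⁶ = 0.0721.

λ_X/λ_p = 0.0721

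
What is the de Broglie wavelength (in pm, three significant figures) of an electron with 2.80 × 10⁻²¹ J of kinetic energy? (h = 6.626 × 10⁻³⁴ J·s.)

p = √(2mKE) = √(2 × 9.109 × 10⁻³¹ × 2.800 × 10⁻²¹) = 7.142 × 10⁻²⁶ kg·m/s.
λ = h/p = 6.626 × 10⁻³⁴ / 7.142 × 10⁻²⁶ = 9.28 × 10⁻⁹ m = 9280 pm.

λ = 9280 pm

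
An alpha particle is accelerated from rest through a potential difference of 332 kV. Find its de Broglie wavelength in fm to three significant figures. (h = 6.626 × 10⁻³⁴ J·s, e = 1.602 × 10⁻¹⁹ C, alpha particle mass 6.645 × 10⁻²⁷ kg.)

λ = 17.6 fm

KE = 2eV = 2 × 1.602 × 10⁻¹⁹ × 3.320 × 10⁵ = 1.064 × 10⁻¹³ J.
p = √(2mKE) = √(2 × 6.645 × 10⁻²⁷ × 1.064 × 10⁻¹³) = 3.760 × 10⁻²⁰ kg·m/s.
λ = h/p = 6.626 × 10⁻³⁴ / 3.760 × 10⁻²⁰ = 1.76 × 10⁻¹⁴ m = 17.6 fm.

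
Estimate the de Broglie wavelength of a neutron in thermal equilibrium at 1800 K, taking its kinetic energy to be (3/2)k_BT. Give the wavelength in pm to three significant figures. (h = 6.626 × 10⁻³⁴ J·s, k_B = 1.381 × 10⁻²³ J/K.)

λ = 59.3 pm

KE = (3/2)k_BT = 1.5 × 1.381 × 10⁻²³ × 1800 = 3.729 × 10⁻²⁰ J.
p = √(2mKE) = √(2 × 1.675 × 10⁻²⁷ × 3.729 × 10⁻²⁰) = 1.118 × 10⁻²³ kg·m/s.
λ = h/p = 5.93 × 10⁻¹¹ m = 59.3 pm.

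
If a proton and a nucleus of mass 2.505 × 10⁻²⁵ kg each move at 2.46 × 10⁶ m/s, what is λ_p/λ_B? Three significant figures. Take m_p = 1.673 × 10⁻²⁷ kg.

λ_p/λ_B = 150

At fixed v, p = mv so λ = h/(mv) ∝ 1/m.
λ_p/λ_B = m_B/m_p = 2.505 × 10⁻²⁵/1.673 × 10⁻²⁷ = 150.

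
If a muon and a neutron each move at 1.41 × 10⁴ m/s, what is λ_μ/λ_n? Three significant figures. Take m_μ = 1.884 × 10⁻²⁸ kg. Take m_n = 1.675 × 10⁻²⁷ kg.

λ_μ/λ_n = 8.89

At fixed v, p = mv so λ = h/(mv) ∝ 1/m.
λ_μ/λ_n = m_n/m_μ = 1.675 × 10⁻²⁷/1.884 × 10⁻²⁸ = 8.89.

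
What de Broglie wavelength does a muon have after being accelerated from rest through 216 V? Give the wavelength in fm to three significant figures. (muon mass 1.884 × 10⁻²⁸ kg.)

KE = eV = 1.602 × 10⁻¹⁹ × 216.0 = 3.460 × 10⁻¹⁷ J.
p = √(2mKE) = √(2 × 1.884 × 10⁻²⁸ × 3.460 × 10⁻¹⁷) = 1.142 × 10⁻²² kg·m/s.
λ = h/p = 6.626 × 10⁻³⁴ / 1.142 × 10⁻²² = 5.80 × 10⁻¹² m = 5800 fm.

λ = 5800 fm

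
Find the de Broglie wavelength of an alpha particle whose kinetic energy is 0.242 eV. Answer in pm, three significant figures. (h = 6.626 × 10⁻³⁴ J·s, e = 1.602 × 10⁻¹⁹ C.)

λ = 29.2 pm

KE = 0.242 eV = 3.877 × 10⁻²⁰ J.
p = √(2mKE) = √(2 × 6.645 × 10⁻²⁷ × 3.877 × 10⁻²⁰) = 2.270 × 10⁻²³ kg·m/s.
λ = h/p = 6.626 × 10⁻³⁴ / 2.270 × 10⁻²³ = 2.92 × 10⁻¹¹ m = 29.2 pm.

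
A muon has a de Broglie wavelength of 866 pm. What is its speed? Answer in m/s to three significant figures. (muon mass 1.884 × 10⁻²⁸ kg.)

v = 4060 m/s

p = h/λ = 6.626 × 10⁻³⁴ / 8.660 × 10⁻¹⁰ = 7.651 × 10⁻²⁵ kg·m/s.
v = p/m = 7.651 × 10⁻²⁵ / 1.884 × 10⁻²⁸ = 4.06 × 10³ m/s = 4060 m/s.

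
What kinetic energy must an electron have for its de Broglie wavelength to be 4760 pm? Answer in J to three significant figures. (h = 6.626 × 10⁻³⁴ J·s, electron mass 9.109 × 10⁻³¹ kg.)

p = h/λ = 6.626 × 10⁻³⁴ / 4.760 × 10⁻⁹ = 1.392 × 10⁻²⁵ kg·m/s.
KE = p²/(2m) = (1.392 × 10⁻²⁵)² / (2 × 9.109 × 10⁻³¹) = 1.064 × 10⁻²⁰ J = 1.06 × 10⁻²⁰ J.

KE = 1.06 × 10⁻²⁰ J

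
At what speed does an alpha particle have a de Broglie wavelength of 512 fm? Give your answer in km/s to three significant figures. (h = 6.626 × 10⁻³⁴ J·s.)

v = 195 km/s

p = h/λ = 6.626 × 10⁻³⁴ / 5.120 × 10⁻¹³ = 1.294 × 10⁻²¹ kg·m/s.
v = p/m = 1.294 × 10⁻²¹ / 6.645 × 10⁻²⁷ = 1.95 × 10⁵ m/s = 195 km/s.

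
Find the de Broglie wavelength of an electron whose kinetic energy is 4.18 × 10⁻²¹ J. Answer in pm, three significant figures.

λ = 7590 pm

p = √(2mKE) = √(2 × 9.109 × 10⁻³¹ × 4.180 × 10⁻²¹) = 8.726 × 10⁻²⁶ kg·m/s.
λ = h/p = 6.626 × 10⁻³⁴ / 8.726 × 10⁻²⁶ = 7.59 × 10⁻⁹ m = 7590 pm.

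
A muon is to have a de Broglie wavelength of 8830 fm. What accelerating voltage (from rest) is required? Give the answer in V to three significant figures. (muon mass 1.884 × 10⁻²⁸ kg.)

p = h/λ = 6.626 × 10⁻³⁴ / 8.830 × 10⁻¹² = 7.504 × 10⁻²³ kg·m/s.
KE = p²/(2m) = 1.494 × 10⁻¹⁷ J.
V = KE/e = 1.494 × 10⁻¹⁷ / (1.602 × 10⁻¹⁹) = 93.3 V.

V = 93.3 V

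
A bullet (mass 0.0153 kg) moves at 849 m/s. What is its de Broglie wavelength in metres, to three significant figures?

λ = 5.10 × 10⁻³⁵ m

p = mv = 0.0153 × 849 = 1.299 × 10¹ kg·m/s.
λ = h/p = 6.626 × 10⁻³⁴ / 1.299 × 10¹ = 5.10 × 10⁻³⁵ m.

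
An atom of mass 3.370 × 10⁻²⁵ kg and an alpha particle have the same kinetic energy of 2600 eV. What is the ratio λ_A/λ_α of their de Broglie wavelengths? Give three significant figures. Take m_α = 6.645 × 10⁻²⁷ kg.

λ_A/λ_α = 0.140

At fixed KE, p = √(2mKE) so λ = h/p ∝ 1/√m.
λ_A/λ_α = √(m_α/m_A) = √(6.645 × 10⁻²⁷/3.370 × 10⁻²⁵) = √(0.01972) = 0.140.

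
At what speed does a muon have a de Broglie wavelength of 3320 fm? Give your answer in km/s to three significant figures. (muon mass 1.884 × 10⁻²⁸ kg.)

p = h/λ = 6.626 × 10⁻³⁴ / 3.320 × 10⁻¹² = 1.996 × 10⁻²² kg·m/s.
v = p/m = 1.996 × 10⁻²² / 1.884 × 10⁻²⁸ = 1.06 × 10⁶ m/s = 1060 km/s.

v = 1060 km/s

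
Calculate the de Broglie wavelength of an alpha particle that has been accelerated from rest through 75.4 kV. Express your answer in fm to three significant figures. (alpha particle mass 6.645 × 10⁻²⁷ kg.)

KE = 2eV = 2 × 1.602 × 10⁻¹⁹ × 7.540 × 10⁴ = 2.416 × 10⁻¹⁴ J.
p = √(2mKE) = √(2 × 6.645 × 10⁻²⁷ × 2.416 × 10⁻¹⁴) = 1.792 × 10⁻²⁰ kg·m/s.
λ = h/p = 6.626 × 10⁻³⁴ / 1.792 × 10⁻²⁰ = 3.70 × 10⁻¹⁴ m = 37.0 fm.

λ = 37.0 fm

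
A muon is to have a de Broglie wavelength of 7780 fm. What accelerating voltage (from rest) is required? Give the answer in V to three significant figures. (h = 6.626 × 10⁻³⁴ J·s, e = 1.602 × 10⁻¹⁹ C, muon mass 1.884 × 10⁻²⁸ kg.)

p = h/λ = 6.626 × 10⁻³⁴ / 7.780 × 10⁻¹² = 8.517 × 10⁻²³ kg·m/s.
KE = p²/(2m) = 1.925 × 10⁻¹⁷ J.
V = KE/e = 1.925 × 10⁻¹⁷ / (1.602 × 10⁻¹⁹) = 120 V.

V = 120 V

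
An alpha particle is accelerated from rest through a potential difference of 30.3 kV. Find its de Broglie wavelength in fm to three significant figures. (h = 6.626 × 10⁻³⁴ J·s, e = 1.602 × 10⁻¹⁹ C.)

KE = 2eV = 2 × 1.602 × 10⁻¹⁹ × 3.030 × 10⁴ = 9.708 × 10⁻¹⁵ J.
p = √(2mKE) = √(2 × 6.645 × 10⁻²⁷ × 9.708 × 10⁻¹⁵) = 1.136 × 10⁻²⁰ kg·m/s.
λ = h/p = 6.626 × 10⁻³⁴ / 1.136 × 10⁻²⁰ = 5.83 × 10⁻¹⁴ m = 58.3 fm.

λ = 58.3 fm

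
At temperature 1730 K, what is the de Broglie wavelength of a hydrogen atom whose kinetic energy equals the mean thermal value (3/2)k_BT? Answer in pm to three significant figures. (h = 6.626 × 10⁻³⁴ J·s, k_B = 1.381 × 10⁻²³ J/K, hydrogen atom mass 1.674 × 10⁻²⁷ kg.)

KE = (3/2)k_BT = 1.5 × 1.381 × 10⁻²³ × 1730 = 3.584 × 10⁻²⁰ J.
p = √(2mKE) = √(2 × 1.674 × 10⁻²⁷ × 3.584 × 10⁻²⁰) = 1.095 × 10⁻²³ kg·m/s.
λ = h/p = 6.05 × 10⁻¹¹ m = 60.5 pm.

λ = 60.5 pm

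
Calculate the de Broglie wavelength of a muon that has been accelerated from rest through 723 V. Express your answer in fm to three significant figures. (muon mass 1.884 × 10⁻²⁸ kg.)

λ = 3170 fm

KE = eV = 1.602 × 10⁻¹⁹ × 723.0 = 1.158 × 10⁻¹⁶ J.
p = √(2mKE) = √(2 × 1.884 × 10⁻²⁸ × 1.158 × 10⁻¹⁶) = 2.089 × 10⁻²² kg·m/s.
λ = h/p = 6.626 × 10⁻³⁴ / 2.089 × 10⁻²² = 3.17 × 10⁻¹² m = 3170 fm.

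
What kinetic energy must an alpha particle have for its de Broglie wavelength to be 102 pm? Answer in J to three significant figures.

KE = 3.18 × 10⁻²¹ J

p = h/λ = 6.626 × 10⁻³⁴ / 1.020 × 10⁻¹⁰ = 6.496 × 10⁻²⁴ kg·m/s.
KE = p²/(2m) = (6.496 × 10⁻²⁴)² / (2 × 6.645 × 10⁻²⁷) = 3.175 × 10⁻²¹ J = 3.18 × 10⁻²¹ J.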